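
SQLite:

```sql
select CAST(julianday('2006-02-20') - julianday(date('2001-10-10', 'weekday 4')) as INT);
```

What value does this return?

`weekday 4` advances to the next Thursday; 2001-10-10 is a Wednesday, so it moves forward to 2001-10-11.
20 days remain in October 2001 after the 11th (31 − 11).
Full months from November 2001 through January 2006 contribute their day counts.
Then 20 days into February 2006.
Total: 20 + 30 + 31 + 31 + 28 + 31 + 30 + 31 + 30 + 31 + 31 + 30 + 31 + 30 + 31 + 31 + 28 + 31 + 30 + 31 + 30 + 31 + 31 + 30 + 31 + 30 + 31 + 31 + 29 + 31 + 30 + 31 + 30 + 31 + 31 + 30 + 31 + 30 + 31 + 31 + 28 + 31 + 30 + 31 + 30 + 31 + 31 + 30 + 31 + 30 + 31 + 31 + 20 = 1593.

1593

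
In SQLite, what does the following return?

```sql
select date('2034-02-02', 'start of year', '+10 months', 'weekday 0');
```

2034-11-05

`start of year` rewinds 2034-02-02 to 2034-01-01.
Adding +10 months to 2034-01-01 gives 2034-11-01.
`weekday 0` advances to the next Sunday; 2034-11-01 is a Wednesday, so it moves forward to 2034-11-05.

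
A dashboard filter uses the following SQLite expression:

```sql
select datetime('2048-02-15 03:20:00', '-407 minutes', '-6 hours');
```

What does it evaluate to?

407 minutes = 6h 47m; -407 minutes from 2048-02-15 03:20:00 is 2048-02-14 20:33:00 (crosses midnight).
-6 hours from 2048-02-14 20:33:00 is 2048-02-14 14:33:00.

2048-02-14 14:33:00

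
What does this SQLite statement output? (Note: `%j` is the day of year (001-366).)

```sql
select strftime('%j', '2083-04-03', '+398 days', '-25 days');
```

101

First apply '+398 days', '-25 days': 2083-04-03 → 2084-04-10.
Day-of-year for 2084-04-10: days since 2084-01-01 inclusive = 101, zero-padded to 101.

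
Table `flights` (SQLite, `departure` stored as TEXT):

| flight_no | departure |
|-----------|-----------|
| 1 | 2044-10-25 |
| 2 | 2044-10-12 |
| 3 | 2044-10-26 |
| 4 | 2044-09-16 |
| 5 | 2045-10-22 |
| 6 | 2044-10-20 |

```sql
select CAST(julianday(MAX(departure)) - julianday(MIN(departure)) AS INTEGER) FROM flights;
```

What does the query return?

401

MIN = 2044-09-16, MAX = 2045-10-22.
14 days remain in September 2044 after the 16th (30 − 16).
Full months from October 2044 through September 2045 contribute their day counts.
Then 22 days into October 2045.
Total: 14 + 31 + 30 + 31 + 31 + 28 + 31 + 30 + 31 + 30 + 31 + 31 + 30 + 22 = 401.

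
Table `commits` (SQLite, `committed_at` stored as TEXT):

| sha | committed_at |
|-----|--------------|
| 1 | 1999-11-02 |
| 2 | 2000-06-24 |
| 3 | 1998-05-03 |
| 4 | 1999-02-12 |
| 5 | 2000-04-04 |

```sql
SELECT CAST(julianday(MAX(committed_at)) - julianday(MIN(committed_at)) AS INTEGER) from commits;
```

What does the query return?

MIN = 1998-05-03, MAX = 2000-06-24.
28 days remain in May 1998 after the 3rd (31 − 3).
Full months from June 1998 through May 2000 contribute their day counts.
Then 24 days into June 2000.
Total: 28 + 30 + 31 + 31 + 30 + 31 + 30 + 31 + 31 + 28 + 31 + 30 + 31 + 30 + 31 + 31 + 30 + 31 + 30 + 31 + 31 + 29 + 31 + 30 + 31 + 24 = 783.

783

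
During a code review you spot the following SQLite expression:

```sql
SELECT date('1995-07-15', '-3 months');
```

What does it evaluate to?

1995-04-15

Adding -3 months to 1995-07-15 gives 1995-04-15.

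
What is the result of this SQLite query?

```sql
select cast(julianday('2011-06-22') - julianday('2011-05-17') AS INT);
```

14 days remain in May 2011 after the 17th (31 − 17).
Then 22 days into June 2011.
Total: 14 + 22 = 36.

36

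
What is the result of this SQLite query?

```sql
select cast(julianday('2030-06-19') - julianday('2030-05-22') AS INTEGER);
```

9 days remain in May 2030 after the 22nd (31 − 22).
Then 19 days into June 2030.
Total: 9 + 19 = 28.

28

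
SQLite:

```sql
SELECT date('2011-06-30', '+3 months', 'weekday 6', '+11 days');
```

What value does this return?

Adding +3 months to 2011-06-30 gives 2011-09-30.
`weekday 6` advances to the next Saturday; 2011-09-30 is a Friday, so it moves forward to 2011-10-01.
Advancing 11 more days within October lands on 2011-10-12.

2011-10-12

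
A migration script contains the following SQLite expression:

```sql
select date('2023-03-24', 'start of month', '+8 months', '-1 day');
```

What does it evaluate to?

`start of month` rewinds 2023-03-24 to 2023-03-01.
Adding +8 months to 2023-03-01 gives 2023-11-01.
Going back 1 day from 2023-11-01 reaches 2023-10-31 (last day of October, 31 days).

2023-10-31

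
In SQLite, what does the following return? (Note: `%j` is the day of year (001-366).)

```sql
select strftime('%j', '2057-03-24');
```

Day-of-year for 2057-03-24: days since 2057-01-01 inclusive = 83, zero-padded to 083.

083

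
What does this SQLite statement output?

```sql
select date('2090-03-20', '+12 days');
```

March 2090 has 31 days; 11 remain after the 20th, so 12 days reach 2090-04-01.

2090-04-01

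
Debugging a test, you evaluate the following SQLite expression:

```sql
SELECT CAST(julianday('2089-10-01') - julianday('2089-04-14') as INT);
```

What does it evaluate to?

16 days remain in April 2089 after the 14th (30 − 14).
May 2089: 31 days.
June 2089: 30 days.
July 2089: 31 days.
August 2089: 31 days.
September 2089: 30 days.
Then 1 day into October 2089.
Total: 16 + 31 + 30 + 31 + 31 + 30 + 1 = 170.

170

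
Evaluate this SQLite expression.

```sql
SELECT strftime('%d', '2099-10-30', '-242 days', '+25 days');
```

27

First apply '-242 days', '+25 days': 2099-10-30 → 2099-03-27.
`%d` extracts the 2-digit day of month: 27.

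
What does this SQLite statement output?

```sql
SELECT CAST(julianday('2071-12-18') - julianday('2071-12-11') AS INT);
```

7

Both dates are in December 2071: 18 − 11 = 7.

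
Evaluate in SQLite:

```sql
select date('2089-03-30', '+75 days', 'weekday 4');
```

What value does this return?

Applying '+75 days' to 2089-03-30: counting 75 days forward gives 2089-06-13.
`weekday 4` advances to the next Thursday; 2089-06-13 is a Monday, so it moves forward to 2089-06-16.

2089-06-16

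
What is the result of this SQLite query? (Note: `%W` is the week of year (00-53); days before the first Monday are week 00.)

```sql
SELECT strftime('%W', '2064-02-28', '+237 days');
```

42

First apply '+237 days': 2064-02-28 → 2064-10-22.
2064-10-22 is a Wednesday. SQLite's %W counts Mondays since the year started; the result is 42.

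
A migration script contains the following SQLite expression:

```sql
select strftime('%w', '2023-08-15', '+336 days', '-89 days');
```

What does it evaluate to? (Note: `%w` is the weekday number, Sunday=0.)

4

First apply '+336 days', '-89 days': 2023-08-15 → 2024-04-18.
2024-04-18 is a Thursday; with Sunday=0 that is 4.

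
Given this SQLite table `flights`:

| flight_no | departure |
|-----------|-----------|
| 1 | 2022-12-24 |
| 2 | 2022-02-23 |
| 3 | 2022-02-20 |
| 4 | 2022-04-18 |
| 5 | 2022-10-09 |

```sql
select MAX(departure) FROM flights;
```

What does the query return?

2022-12-24

MAX over {2022-02-20, 2022-02-23, 2022-04-18, 2022-10-09, 2022-12-24}.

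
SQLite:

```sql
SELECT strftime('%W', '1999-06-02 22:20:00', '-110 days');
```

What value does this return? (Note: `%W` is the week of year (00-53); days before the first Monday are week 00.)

First apply '-110 days': 1999-06-02 22:20:00 → 1999-02-12 22:20:00.
1999-02-12 is a Friday. SQLite's %W counts Mondays since the year started; the result is 06.

06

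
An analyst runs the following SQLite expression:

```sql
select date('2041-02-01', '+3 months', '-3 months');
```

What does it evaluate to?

Adding +3 months to 2041-02-01 gives 2041-05-01.
Adding -3 months to 2041-05-01 gives 2041-02-01.

2041-02-01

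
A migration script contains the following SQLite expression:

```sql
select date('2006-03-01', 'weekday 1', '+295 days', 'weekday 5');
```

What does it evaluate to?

2006-12-29

`weekday 1` advances to the next Monday; 2006-03-01 is a Wednesday, so it moves forward to 2006-03-06.
Applying '+295 days' to 2006-03-06: counting 295 days forward gives 2006-12-26.
`weekday 5` advances to the next Friday; 2006-12-26 is a Tuesday, so it moves forward to 2006-12-29.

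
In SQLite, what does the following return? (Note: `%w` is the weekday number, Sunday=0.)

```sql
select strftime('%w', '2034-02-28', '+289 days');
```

4

First apply '+289 days': 2034-02-28 → 2034-12-14.
2034-12-14 is a Thursday; with Sunday=0 that is 4.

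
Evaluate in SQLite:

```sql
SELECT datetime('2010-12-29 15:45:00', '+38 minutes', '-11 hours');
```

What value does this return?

2010-12-29 05:23:00

+38 minutes from 2010-12-29 15:45:00 is 2010-12-29 16:23:00.
-11 hours from 2010-12-29 16:23:00 is 2010-12-29 05:23:00.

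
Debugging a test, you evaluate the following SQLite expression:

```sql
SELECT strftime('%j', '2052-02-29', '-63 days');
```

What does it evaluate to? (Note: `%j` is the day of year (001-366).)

362

First apply '-63 days': 2052-02-29 → 2051-12-28.
Day-of-year for 2051-12-28: days since 2051-01-01 inclusive = 362, zero-padded to 362.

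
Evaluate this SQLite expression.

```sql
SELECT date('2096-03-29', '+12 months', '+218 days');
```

2097-11-02

Adding +12 months to 2096-03-29 gives 2097-03-29.
Applying '+218 days' to 2097-03-29: counting 218 days forward gives 2097-11-02.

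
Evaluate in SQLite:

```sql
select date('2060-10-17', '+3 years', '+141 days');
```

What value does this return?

Adding +3 years to 2060-10-17 gives 2063-10-17.
Applying '+141 days' to 2063-10-17: counting 141 days forward gives 2064-03-06.

2064-03-06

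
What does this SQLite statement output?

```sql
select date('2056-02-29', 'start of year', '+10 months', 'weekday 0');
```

`start of year` rewinds 2056-02-29 to 2056-01-01.
Adding +10 months to 2056-01-01 gives 2056-11-01.
`weekday 0` advances to the next Sunday; 2056-11-01 is a Wednesday, so it moves forward to 2056-11-05.

2056-11-05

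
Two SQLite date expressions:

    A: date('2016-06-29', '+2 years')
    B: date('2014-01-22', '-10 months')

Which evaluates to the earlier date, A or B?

B

A = 2018-06-29.
B = 2013-03-22.
B is earlier.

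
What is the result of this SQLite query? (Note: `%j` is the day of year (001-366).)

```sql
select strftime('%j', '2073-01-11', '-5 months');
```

First apply '-5 months': 2073-01-11 → 2072-08-11.
Day-of-year for 2072-08-11: days since 2072-01-01 inclusive = 224, zero-padded to 224.

224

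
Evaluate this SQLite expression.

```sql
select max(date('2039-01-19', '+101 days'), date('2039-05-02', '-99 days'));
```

2039-04-30

date('2039-01-19', '+101 days') → 2039-04-30.
date('2039-05-02', '-99 days') → 2039-01-23.
Later of the two is 2039-04-30.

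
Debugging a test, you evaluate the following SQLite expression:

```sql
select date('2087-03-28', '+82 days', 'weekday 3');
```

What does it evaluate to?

Applying '+82 days' to 2087-03-28: counting 82 days forward gives 2087-06-18.
`weekday 3` advances to the next Wednesday; 2087-06-18 is already a Wednesday, so it stays at 2087-06-18.

2087-06-18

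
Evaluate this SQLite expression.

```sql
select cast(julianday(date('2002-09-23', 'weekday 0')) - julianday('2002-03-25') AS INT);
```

188

`weekday 0` advances to the next Sunday; 2002-09-23 is a Monday, so it moves forward to 2002-09-29.
6 days remain in March 2002 after the 25th (31 − 25).
April 2002: 30 days.
May 2002: 31 days.
June 2002: 30 days.
July 2002: 31 days.
August 2002: 31 days.
Then 29 days into September 2002.
Total: 6 + 30 + 31 + 30 + 31 + 31 + 29 = 188.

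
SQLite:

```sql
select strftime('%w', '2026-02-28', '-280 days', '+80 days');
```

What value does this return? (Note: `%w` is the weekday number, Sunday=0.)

2

First apply '-280 days', '+80 days': 2026-02-28 → 2025-08-12.
2025-08-12 is a Tuesday; with Sunday=0 that is 2.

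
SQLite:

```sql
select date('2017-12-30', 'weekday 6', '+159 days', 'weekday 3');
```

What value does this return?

2018-06-13

`weekday 6` advances to the next Saturday; 2017-12-30 is already a Saturday, so it stays at 2017-12-30.
Applying '+159 days' to 2017-12-30: counting 159 days forward gives 2018-06-07.
`weekday 3` advances to the next Wednesday; 2018-06-07 is a Thursday, so it moves forward to 2018-06-13.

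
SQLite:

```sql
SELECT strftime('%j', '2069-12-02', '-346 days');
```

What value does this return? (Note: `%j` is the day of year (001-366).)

356

First apply '-346 days': 2069-12-02 → 2068-12-21.
Day-of-year for 2068-12-21: days since 2068-01-01 inclusive = 356, zero-padded to 356.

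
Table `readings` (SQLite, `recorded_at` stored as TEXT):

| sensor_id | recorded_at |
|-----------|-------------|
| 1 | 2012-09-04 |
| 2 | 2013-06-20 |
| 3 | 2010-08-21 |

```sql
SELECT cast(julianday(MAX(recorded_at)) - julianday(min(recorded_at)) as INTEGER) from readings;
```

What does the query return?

1034

MIN = 2010-08-21, MAX = 2013-06-20.
10 days remain in August 2010 after the 21st (31 − 21).
Full months from September 2010 through May 2013 contribute their day counts.
Then 20 days into June 2013.
Total: 10 + 30 + 31 + 30 + 31 + 31 + 28 + 31 + 30 + 31 + 30 + 31 + 31 + 30 + 31 + 30 + 31 + 31 + 29 + 31 + 30 + 31 + 30 + 31 + 31 + 30 + 31 + 30 + 31 + 31 + 28 + 31 + 30 + 31 + 20 = 1034.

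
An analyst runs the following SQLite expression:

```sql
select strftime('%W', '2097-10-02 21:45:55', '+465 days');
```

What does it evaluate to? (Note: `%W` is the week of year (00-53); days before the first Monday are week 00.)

First apply '+465 days': 2097-10-02 21:45:55 → 2099-01-10 21:45:55.
2099-01-10 is a Saturday. SQLite's %W counts Mondays since the year started; the result is 01.

01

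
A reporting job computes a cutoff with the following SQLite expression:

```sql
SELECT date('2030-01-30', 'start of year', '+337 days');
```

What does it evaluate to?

`start of year` rewinds 2030-01-30 to 2030-01-01.
Applying '+337 days' to 2030-01-01: counting 337 days forward gives 2030-12-04.

2030-12-04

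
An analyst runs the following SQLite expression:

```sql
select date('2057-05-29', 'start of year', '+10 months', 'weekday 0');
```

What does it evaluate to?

2057-11-04

`start of year` rewinds 2057-05-29 to 2057-01-01.
Adding +10 months to 2057-01-01 gives 2057-11-01.
`weekday 0` advances to the next Sunday; 2057-11-01 is a Thursday, so it moves forward to 2057-11-04.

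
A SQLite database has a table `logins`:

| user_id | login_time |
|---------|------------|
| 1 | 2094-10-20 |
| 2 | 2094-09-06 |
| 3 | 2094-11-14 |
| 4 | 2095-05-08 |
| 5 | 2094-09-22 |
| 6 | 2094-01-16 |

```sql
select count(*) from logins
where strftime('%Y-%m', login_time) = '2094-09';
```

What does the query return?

Rows with year-month 2094-09: 2094-09-06, 2094-09-22 → 2.

2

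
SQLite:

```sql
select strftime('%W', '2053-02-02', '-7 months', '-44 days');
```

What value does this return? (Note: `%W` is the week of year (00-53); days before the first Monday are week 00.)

First apply '-7 months', '-44 days': 2053-02-02 → 2052-05-19.
2052-05-19 is a Sunday. SQLite's %W counts Mondays since the year started; the result is 20.

20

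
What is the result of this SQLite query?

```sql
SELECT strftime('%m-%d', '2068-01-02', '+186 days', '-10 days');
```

06-26

First apply '+186 days', '-10 days': 2068-01-02 → 2068-06-26.
`%m-%d` extracts the month-day: 06-26.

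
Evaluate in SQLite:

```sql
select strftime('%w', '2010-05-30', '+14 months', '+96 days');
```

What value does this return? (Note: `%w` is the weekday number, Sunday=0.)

4

First apply '+14 months', '+96 days': 2010-05-30 → 2011-11-03.
2011-11-03 is a Thursday; with Sunday=0 that is 4.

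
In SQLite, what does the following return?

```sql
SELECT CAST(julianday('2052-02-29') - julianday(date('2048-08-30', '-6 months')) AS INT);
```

Adding -6 months to 2048-08-30 targets 2048-02-30. February 2048 has only 29 days, so SQLite normalizes the 1-day overflow forward to 2048-03-01.
30 days remain in March 2048 after the 1st (31 − 1).
Full months from April 2048 through January 2052 contribute their day counts.
Then 29 days into February 2052.
Total: 30 + 30 + 31 + 30 + 31 + 31 + 30 + 31 + 30 + 31 + 31 + 28 + 31 + 30 + 31 + 30 + 31 + 31 + 30 + 31 + 30 + 31 + 31 + 28 + 31 + 30 + 31 + 30 + 31 + 31 + 30 + 31 + 30 + 31 + 31 + 28 + 31 + 30 + 31 + 30 + 31 + 31 + 30 + 31 + 30 + 31 + 31 + 29 = 1460.

1460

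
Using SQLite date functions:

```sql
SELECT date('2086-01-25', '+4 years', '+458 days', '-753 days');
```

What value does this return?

Adding +4 years to 2086-01-25 gives 2090-01-25.
Applying '+458 days' to 2090-01-25: counting 458 days forward gives 2091-04-28.
Applying '-753 days' to 2091-04-28: counting 753 days back gives 2089-04-05.

2089-04-05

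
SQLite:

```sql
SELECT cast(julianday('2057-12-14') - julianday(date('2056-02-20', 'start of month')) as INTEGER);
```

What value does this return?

`start of month` rewinds 2056-02-20 to 2056-02-01.
28 days remain in February 2056 after the 1st (29 − 1).
Full months from March 2056 through November 2057 contribute their day counts.
Then 14 days into December 2057.
Total: 28 + 31 + 30 + 31 + 30 + 31 + 31 + 30 + 31 + 30 + 31 + 31 + 28 + 31 + 30 + 31 + 30 + 31 + 31 + 30 + 31 + 30 + 14 = 682.

682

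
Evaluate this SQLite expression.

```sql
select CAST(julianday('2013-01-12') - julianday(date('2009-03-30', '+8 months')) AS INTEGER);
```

Adding +8 months to 2009-03-30 gives 2009-11-30.
0 days remain in November 2009 after the 30th (30 − 30).
Full months from December 2009 through December 2012 contribute their day counts.
Then 12 days into January 2013.
Total: 0 + 31 + 31 + 28 + 31 + 30 + 31 + 30 + 31 + 31 + 30 + 31 + 30 + 31 + 31 + 28 + 31 + 30 + 31 + 30 + 31 + 31 + 30 + 31 + 30 + 31 + 31 + 29 + 31 + 30 + 31 + 30 + 31 + 31 + 30 + 31 + 30 + 31 + 12 = 1139.

1139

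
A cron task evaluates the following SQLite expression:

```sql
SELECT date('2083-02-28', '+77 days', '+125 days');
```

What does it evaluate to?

2083-09-18

Applying '+77 days' to 2083-02-28: counting 77 days forward gives 2083-05-16.
Applying '+125 days' to 2083-05-16: counting 125 days forward gives 2083-09-18.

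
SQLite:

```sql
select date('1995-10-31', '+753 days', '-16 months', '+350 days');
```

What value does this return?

1997-07-07

Applying '+753 days' to 1995-10-31: counting 753 days forward gives 1997-11-22.
Adding -16 months to 1997-11-22 gives 1996-07-22.
Applying '+350 days' to 1996-07-22: counting 350 days forward gives 1997-07-07.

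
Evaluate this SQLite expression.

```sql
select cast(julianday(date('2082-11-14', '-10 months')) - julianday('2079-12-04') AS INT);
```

772

Adding -10 months to 2082-11-14 gives 2082-01-14.
27 days remain in December 2079 after the 4th (31 − 4).
Full months from January 2080 through December 2081 contribute their day counts.
Then 14 days into January 2082.
Total: 27 + 31 + 29 + 31 + 30 + 31 + 30 + 31 + 31 + 30 + 31 + 30 + 31 + 31 + 28 + 31 + 30 + 31 + 30 + 31 + 31 + 30 + 31 + 30 + 31 + 14 = 772.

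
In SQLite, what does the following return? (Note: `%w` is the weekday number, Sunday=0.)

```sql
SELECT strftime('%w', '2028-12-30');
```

6

2028-12-30 is a Saturday; with Sunday=0 that is 6.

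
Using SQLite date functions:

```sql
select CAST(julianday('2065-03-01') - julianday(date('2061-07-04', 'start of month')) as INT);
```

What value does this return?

1339

`start of month` rewinds 2061-07-04 to 2061-07-01.
30 days remain in July 2061 after the 1st (31 − 1).
Full months from August 2061 through February 2065 contribute their day counts.
Then 1 day into March 2065.
Total: 30 + 31 + 30 + 31 + 30 + 31 + 31 + 28 + 31 + 30 + 31 + 30 + 31 + 31 + 30 + 31 + 30 + 31 + 31 + 28 + 31 + 30 + 31 + 30 + 31 + 31 + 30 + 31 + 30 + 31 + 31 + 29 + 31 + 30 + 31 + 30 + 31 + 31 + 30 + 31 + 30 + 31 + 31 + 28 + 1 = 1339.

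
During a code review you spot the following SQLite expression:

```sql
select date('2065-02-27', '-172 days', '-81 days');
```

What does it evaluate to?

Applying '-172 days' to 2065-02-27: counting 172 days back gives 2064-09-08.
Applying '-81 days' to 2064-09-08: counting 81 days back gives 2064-06-19.

2064-06-19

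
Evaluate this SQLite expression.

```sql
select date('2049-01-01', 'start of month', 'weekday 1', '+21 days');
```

`start of month` rewinds 2049-01-01 to 2049-01-01.
`weekday 1` advances to the next Monday; 2049-01-01 is a Friday, so it moves forward to 2049-01-04.
Advancing 21 more days within January lands on 2049-01-25.

2049-01-25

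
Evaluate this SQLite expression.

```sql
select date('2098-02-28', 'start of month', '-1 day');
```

`start of month` rewinds 2098-02-28 to 2098-02-01.
Going back 1 day from 2098-02-01 reaches 2098-01-31 (last day of January, 31 days).

2098-01-31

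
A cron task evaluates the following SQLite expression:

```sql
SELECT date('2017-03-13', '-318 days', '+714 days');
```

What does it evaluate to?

2018-04-13

Applying '-318 days' to 2017-03-13: counting 318 days back gives 2016-04-29.
Applying '+714 days' to 2016-04-29: counting 714 days forward gives 2018-04-13.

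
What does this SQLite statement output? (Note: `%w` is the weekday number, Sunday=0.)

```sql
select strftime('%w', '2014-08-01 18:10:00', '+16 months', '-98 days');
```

2

First apply '+16 months', '-98 days': 2014-08-01 18:10:00 → 2015-08-25 18:10:00.
2015-08-25 is a Tuesday; with Sunday=0 that is 2.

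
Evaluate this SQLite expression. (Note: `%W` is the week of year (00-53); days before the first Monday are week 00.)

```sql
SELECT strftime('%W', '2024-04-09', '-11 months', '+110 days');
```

First apply '-11 months', '+110 days': 2024-04-09 → 2023-08-27.
2023-08-27 is a Sunday. SQLite's %W counts Mondays since the year started; the result is 34.

34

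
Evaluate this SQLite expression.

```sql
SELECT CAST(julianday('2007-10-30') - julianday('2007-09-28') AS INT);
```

32

2 days remain in September 2007 after the 28th (30 − 28).
Then 30 days into October 2007.
Total: 2 + 30 = 32.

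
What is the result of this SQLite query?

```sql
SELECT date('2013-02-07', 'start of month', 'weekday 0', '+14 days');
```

2013-02-17

`start of month` rewinds 2013-02-07 to 2013-02-01.
`weekday 0` advances to the next Sunday; 2013-02-01 is a Friday, so it moves forward to 2013-02-03.
Advancing 14 more days within February lands on 2013-02-17.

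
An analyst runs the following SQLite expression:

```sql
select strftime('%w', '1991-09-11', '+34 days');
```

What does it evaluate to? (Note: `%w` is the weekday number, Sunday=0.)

First apply '+34 days': 1991-09-11 → 1991-10-15.
1991-10-15 is a Tuesday; with Sunday=0 that is 2.

2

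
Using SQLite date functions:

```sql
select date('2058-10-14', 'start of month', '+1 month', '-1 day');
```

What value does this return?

`start of month` rewinds 2058-10-14 to 2058-10-01.
Adding +1 month to 2058-10-01 gives 2058-11-01.
Going back 1 day from 2058-11-01 reaches 2058-10-31 (last day of October, 31 days).

2058-10-31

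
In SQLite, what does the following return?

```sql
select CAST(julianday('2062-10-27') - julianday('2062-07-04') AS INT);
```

27 days remain in July 2062 after the 4th (31 − 4).
August 2062: 31 days.
September 2062: 30 days.
Then 27 days into October 2062.
Total: 27 + 31 + 30 + 27 = 115.

115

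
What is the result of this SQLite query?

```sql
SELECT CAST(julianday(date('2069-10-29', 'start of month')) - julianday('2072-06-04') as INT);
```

`start of month` rewinds 2069-10-29 to 2069-10-01.
30 days remain in October 2069 after the 1st (31 − 1).
Full months from November 2069 through May 2072 contribute their day counts.
Then 4 days into June 2072.
Total: 30 + 30 + 31 + 31 + 28 + 31 + 30 + 31 + 30 + 31 + 31 + 30 + 31 + 30 + 31 + 31 + 28 + 31 + 30 + 31 + 30 + 31 + 31 + 30 + 31 + 30 + 31 + 31 + 29 + 31 + 30 + 31 + 4 = 977.
The subtraction is earlier − later, so the result is −977 → -977.

-977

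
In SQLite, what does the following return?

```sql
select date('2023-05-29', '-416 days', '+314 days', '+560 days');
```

2024-08-29

Applying '-416 days' to 2023-05-29: counting 416 days back gives 2022-04-08.
Applying '+314 days' to 2022-04-08: counting 314 days forward gives 2023-02-16.
Applying '+560 days' to 2023-02-16: counting 560 days forward gives 2024-08-29.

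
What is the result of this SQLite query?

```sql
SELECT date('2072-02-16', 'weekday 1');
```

2072-02-22

`weekday 1` advances to the next Monday; 2072-02-16 is a Tuesday, so it moves forward to 2072-02-22.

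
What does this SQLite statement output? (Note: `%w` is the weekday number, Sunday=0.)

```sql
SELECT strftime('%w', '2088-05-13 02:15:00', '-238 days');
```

4

First apply '-238 days': 2088-05-13 02:15:00 → 2087-09-18 02:15:00.
2087-09-18 is a Thursday; with Sunday=0 that is 4.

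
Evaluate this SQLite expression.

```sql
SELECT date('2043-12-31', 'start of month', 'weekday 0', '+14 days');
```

`start of month` rewinds 2043-12-31 to 2043-12-01.
`weekday 0` advances to the next Sunday; 2043-12-01 is a Tuesday, so it moves forward to 2043-12-06.
Advancing 14 more days within December lands on 2043-12-20.

2043-12-20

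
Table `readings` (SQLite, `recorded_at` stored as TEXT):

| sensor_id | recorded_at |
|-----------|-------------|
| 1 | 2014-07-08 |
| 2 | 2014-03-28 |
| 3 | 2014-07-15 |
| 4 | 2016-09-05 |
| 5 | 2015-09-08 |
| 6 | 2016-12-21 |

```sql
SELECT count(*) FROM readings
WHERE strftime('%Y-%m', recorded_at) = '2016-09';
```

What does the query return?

1

Rows with year-month 2016-09: 2016-09-05 → 1.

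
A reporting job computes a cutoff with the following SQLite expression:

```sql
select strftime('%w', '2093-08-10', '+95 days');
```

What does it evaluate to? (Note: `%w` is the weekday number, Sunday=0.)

First apply '+95 days': 2093-08-10 → 2093-11-13.
2093-11-13 is a Friday; with Sunday=0 that is 5.

5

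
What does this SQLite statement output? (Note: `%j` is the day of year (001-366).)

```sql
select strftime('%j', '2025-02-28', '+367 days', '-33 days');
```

028

First apply '+367 days', '-33 days': 2025-02-28 → 2026-01-28.
Day-of-year for 2026-01-28: days since 2026-01-01 inclusive = 28, zero-padded to 028.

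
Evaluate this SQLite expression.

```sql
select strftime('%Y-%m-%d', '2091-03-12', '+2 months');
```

First apply '+2 months': 2091-03-12 → 2091-05-12.
`%Y-%m-%d` extracts the ISO date: 2091-05-12.

2091-05-12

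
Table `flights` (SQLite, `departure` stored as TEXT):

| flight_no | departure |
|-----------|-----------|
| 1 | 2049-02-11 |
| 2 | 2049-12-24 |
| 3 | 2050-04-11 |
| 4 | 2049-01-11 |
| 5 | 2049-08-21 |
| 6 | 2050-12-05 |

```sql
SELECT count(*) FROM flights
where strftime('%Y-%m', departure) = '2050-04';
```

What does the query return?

1

Rows with year-month 2050-04: 2050-04-11 → 1.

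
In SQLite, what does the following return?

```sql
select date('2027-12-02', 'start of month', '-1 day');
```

`start of month` rewinds 2027-12-02 to 2027-12-01.
Going back 1 day from 2027-12-01 reaches 2027-11-30 (last day of November, 30 days).

2027-11-30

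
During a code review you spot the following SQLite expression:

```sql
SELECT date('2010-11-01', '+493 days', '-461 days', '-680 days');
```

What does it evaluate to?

Applying '+493 days' to 2010-11-01: counting 493 days forward gives 2012-03-08.
Applying '-461 days' to 2012-03-08: counting 461 days back gives 2010-12-03.
Applying '-680 days' to 2010-12-03: counting 680 days back gives 2009-01-22.

2009-01-22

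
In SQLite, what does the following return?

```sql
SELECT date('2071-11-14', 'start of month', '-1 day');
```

`start of month` rewinds 2071-11-14 to 2071-11-01.
Going back 1 day from 2071-11-01 reaches 2071-10-31 (last day of October, 31 days).

2071-10-31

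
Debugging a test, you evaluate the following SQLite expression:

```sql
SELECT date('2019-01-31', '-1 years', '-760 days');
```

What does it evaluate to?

Adding -1 year to 2019-01-31 gives 2018-01-31.
Applying '-760 days' to 2018-01-31: counting 760 days back gives 2016-01-02.

2016-01-02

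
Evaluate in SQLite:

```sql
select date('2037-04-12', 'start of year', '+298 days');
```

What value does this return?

`start of year` rewinds 2037-04-12 to 2037-01-01.
Applying '+298 days' to 2037-01-01: counting 298 days forward gives 2037-10-26.

2037-10-26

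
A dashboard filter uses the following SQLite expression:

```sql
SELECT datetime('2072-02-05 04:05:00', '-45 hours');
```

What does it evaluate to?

-45 hours from 2072-02-05 04:05:00 is 2072-02-03 07:05:00 (crosses midnight).

2072-02-03 07:05:00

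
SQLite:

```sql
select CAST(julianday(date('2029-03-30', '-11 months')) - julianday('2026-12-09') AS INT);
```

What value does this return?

Adding -11 months to 2029-03-30 gives 2028-04-30.
22 days remain in December 2026 after the 9th (31 − 9).
Full months from January 2027 through March 2028 contribute their day counts.
Then 30 days into April 2028.
Total: 22 + 31 + 28 + 31 + 30 + 31 + 30 + 31 + 31 + 30 + 31 + 30 + 31 + 31 + 29 + 31 + 30 = 508.

508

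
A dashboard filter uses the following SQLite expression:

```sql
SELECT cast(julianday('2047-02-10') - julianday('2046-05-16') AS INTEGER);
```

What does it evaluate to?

15 days remain in May 2046 after the 16th (31 − 16).
Full months from June 2046 through January 2047 contribute their day counts.
Then 10 days into February 2047.
Total: 15 + 30 + 31 + 31 + 30 + 31 + 30 + 31 + 31 + 10 = 270.

270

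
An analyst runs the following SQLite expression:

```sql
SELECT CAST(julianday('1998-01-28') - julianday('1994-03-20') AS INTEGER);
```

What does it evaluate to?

1410

11 days remain in March 1994 after the 20th (31 − 20).
Full months from April 1994 through December 1997 contribute their day counts.
Then 28 days into January 1998.
Total: 11 + 30 + 31 + 30 + 31 + 31 + 30 + 31 + 30 + 31 + 31 + 28 + 31 + 30 + 31 + 30 + 31 + 31 + 30 + 31 + 30 + 31 + 31 + 29 + 31 + 30 + 31 + 30 + 31 + 31 + 30 + 31 + 30 + 31 + 31 + 28 + 31 + 30 + 31 + 30 + 31 + 31 + 30 + 31 + 30 + 31 + 28 = 1410.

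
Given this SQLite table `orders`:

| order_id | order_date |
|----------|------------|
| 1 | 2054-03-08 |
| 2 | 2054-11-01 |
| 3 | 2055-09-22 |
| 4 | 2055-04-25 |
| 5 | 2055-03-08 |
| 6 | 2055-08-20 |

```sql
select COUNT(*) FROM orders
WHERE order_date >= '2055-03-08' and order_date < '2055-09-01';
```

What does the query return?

Rows in [2055-03-08, 2055-09-01): 2055-04-25, 2055-03-08, 2055-08-20 → 3 rows.

3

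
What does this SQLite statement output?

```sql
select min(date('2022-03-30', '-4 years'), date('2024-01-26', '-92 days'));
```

2018-03-30

date('2022-03-30', '-4 years') → 2018-03-30.
date('2024-01-26', '-92 days') → 2023-10-26.
Earlier of the two is 2018-03-30.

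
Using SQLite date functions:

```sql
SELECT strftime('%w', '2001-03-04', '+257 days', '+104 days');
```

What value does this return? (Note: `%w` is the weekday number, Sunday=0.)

First apply '+257 days', '+104 days': 2001-03-04 → 2002-02-28.
2002-02-28 is a Thursday; with Sunday=0 that is 4.

4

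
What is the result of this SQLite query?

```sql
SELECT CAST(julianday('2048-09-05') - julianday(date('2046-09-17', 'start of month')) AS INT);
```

`start of month` rewinds 2046-09-17 to 2046-09-01.
29 days remain in September 2046 after the 1st (30 − 1).
Full months from October 2046 through August 2048 contribute their day counts.
Then 5 days into September 2048.
Total: 29 + 31 + 30 + 31 + 31 + 28 + 31 + 30 + 31 + 30 + 31 + 31 + 30 + 31 + 30 + 31 + 31 + 29 + 31 + 30 + 31 + 30 + 31 + 31 + 5 = 735.

735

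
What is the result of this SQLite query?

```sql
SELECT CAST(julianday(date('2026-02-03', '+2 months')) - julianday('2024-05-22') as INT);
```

681

Adding +2 months to 2026-02-03 gives 2026-04-03.
9 days remain in May 2024 after the 22nd (31 − 22).
Full months from June 2024 through March 2026 contribute their day counts.
Then 3 days into April 2026.
Total: 9 + 30 + 31 + 31 + 30 + 31 + 30 + 31 + 31 + 28 + 31 + 30 + 31 + 30 + 31 + 31 + 30 + 31 + 30 + 31 + 31 + 28 + 31 + 3 = 681.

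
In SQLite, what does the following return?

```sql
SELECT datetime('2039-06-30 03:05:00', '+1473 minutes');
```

1473 minutes = 24h 33m; +1473 minutes from 2039-06-30 03:05:00 is 2039-07-01 03:38:00 (crosses midnight).

2039-07-01 03:38:00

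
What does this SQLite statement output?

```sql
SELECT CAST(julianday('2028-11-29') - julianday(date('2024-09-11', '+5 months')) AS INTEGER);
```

1387

Adding +5 months to 2024-09-11 gives 2025-02-11.
17 days remain in February 2025 after the 11th (28 − 11).
Full months from March 2025 through October 2028 contribute their day counts.
Then 29 days into November 2028.
Total: 17 + 31 + 30 + 31 + 30 + 31 + 31 + 30 + 31 + 30 + 31 + 31 + 28 + 31 + 30 + 31 + 30 + 31 + 31 + 30 + 31 + 30 + 31 + 31 + 28 + 31 + 30 + 31 + 30 + 31 + 31 + 30 + 31 + 30 + 31 + 31 + 29 + 31 + 30 + 31 + 30 + 31 + 31 + 30 + 31 + 29 = 1387.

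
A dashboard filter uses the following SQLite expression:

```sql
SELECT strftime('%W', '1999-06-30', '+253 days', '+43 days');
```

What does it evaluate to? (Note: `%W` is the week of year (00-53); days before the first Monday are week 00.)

First apply '+253 days', '+43 days': 1999-06-30 → 2000-04-21.
2000-04-21 is a Friday. SQLite's %W counts Mondays since the year started; the result is 16.

16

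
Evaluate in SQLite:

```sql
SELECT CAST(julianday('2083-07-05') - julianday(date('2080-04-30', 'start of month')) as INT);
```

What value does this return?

`start of month` rewinds 2080-04-30 to 2080-04-01.
29 days remain in April 2080 after the 1st (30 − 1).
Full months from May 2080 through June 2083 contribute their day counts.
Then 5 days into July 2083.
Total: 29 + 31 + 30 + 31 + 31 + 30 + 31 + 30 + 31 + 31 + 28 + 31 + 30 + 31 + 30 + 31 + 31 + 30 + 31 + 30 + 31 + 31 + 28 + 31 + 30 + 31 + 30 + 31 + 31 + 30 + 31 + 30 + 31 + 31 + 28 + 31 + 30 + 31 + 30 + 5 = 1190.

1190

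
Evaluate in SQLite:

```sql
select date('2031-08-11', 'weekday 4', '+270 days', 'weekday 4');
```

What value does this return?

2032-05-13

`weekday 4` advances to the next Thursday; 2031-08-11 is a Monday, so it moves forward to 2031-08-14.
Applying '+270 days' to 2031-08-14: counting 270 days forward gives 2032-05-10.
`weekday 4` advances to the next Thursday; 2032-05-10 is a Monday, so it moves forward to 2032-05-13.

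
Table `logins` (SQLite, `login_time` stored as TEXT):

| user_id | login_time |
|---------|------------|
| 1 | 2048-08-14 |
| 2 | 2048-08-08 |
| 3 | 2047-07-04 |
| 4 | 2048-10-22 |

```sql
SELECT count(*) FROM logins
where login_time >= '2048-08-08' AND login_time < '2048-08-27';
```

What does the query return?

2

Rows in [2048-08-08, 2048-08-27): 2048-08-14, 2048-08-08 → 2 rows.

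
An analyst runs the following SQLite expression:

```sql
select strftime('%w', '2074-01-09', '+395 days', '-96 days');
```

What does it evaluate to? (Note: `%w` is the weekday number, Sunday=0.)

0

First apply '+395 days', '-96 days': 2074-01-09 → 2074-11-04.
2074-11-04 is a Sunday; with Sunday=0 that is 0.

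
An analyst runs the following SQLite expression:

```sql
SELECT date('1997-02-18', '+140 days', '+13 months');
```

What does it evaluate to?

Applying '+140 days' to 1997-02-18: counting 140 days forward gives 1997-07-08.
Adding +13 months to 1997-07-08 gives 1998-08-08.

1998-08-08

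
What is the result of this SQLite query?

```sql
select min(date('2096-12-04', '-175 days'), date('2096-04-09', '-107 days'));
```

date('2096-12-04', '-175 days') → 2096-06-12.
date('2096-04-09', '-107 days') → 2095-12-24.
Earlier of the two is 2095-12-24.

2095-12-24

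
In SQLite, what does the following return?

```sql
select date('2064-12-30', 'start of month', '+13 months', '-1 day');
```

`start of month` rewinds 2064-12-30 to 2064-12-01.
Adding +13 months to 2064-12-01 gives 2066-01-01.
Going back 1 day from 2066-01-01 reaches 2065-12-31 (last day of December, 31 days).

2065-12-31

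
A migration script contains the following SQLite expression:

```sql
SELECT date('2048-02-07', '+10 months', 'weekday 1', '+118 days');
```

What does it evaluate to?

Adding +10 months to 2048-02-07 gives 2048-12-07.
`weekday 1` advances to the next Monday; 2048-12-07 is already a Monday, so it stays at 2048-12-07.
Applying '+118 days' to 2048-12-07: counting 118 days forward gives 2049-04-04.

2049-04-04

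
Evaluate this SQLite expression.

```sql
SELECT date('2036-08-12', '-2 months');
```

2036-06-12

Adding -2 months to 2036-08-12 gives 2036-06-12.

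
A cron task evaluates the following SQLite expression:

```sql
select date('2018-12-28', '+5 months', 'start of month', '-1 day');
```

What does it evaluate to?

Adding +5 months to 2018-12-28 gives 2019-05-28.
`start of month` rewinds 2019-05-28 to 2019-05-01.
Going back 1 day from 2019-05-01 reaches 2019-04-30 (last day of April, 30 days).

2019-04-30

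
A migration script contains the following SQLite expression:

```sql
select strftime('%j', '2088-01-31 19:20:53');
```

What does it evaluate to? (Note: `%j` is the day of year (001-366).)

Day-of-year for 2088-01-31: days since 2088-01-01 inclusive = 31, zero-padded to 031.

031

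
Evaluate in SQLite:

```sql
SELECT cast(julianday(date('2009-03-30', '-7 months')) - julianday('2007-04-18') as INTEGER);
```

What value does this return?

Adding -7 months to 2009-03-30 gives 2008-08-30.
12 days remain in April 2007 after the 18th (30 − 18).
Full months from May 2007 through July 2008 contribute their day counts.
Then 30 days into August 2008.
Total: 12 + 31 + 30 + 31 + 31 + 30 + 31 + 30 + 31 + 31 + 29 + 31 + 30 + 31 + 30 + 31 + 30 = 500.

500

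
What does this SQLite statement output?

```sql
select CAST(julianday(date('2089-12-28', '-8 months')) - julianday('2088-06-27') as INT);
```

305

Adding -8 months to 2089-12-28 gives 2089-04-28.
3 days remain in June 2088 after the 27th (30 − 27).
Full months from July 2088 through March 2089 contribute their day counts.
Then 28 days into April 2089.
Total: 3 + 31 + 31 + 30 + 31 + 30 + 31 + 31 + 28 + 31 + 28 = 305.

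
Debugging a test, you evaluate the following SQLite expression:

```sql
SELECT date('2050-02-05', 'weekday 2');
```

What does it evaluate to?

2050-02-08

`weekday 2` advances to the next Tuesday; 2050-02-05 is a Saturday, so it moves forward to 2050-02-08.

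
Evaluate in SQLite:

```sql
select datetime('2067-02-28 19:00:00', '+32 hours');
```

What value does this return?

+32 hours from 2067-02-28 19:00:00 is 2067-03-02 03:00:00 (crosses midnight).

2067-03-02 03:00:00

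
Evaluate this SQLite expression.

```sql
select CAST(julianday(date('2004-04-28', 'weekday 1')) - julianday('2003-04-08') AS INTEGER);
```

391

`weekday 1` advances to the next Monday; 2004-04-28 is a Wednesday, so it moves forward to 2004-05-03.
22 days remain in April 2003 after the 8th (30 − 8).
Full months from May 2003 through April 2004 contribute their day counts.
Then 3 days into May 2004.
Total: 22 + 31 + 30 + 31 + 31 + 30 + 31 + 30 + 31 + 31 + 29 + 31 + 30 + 3 = 391.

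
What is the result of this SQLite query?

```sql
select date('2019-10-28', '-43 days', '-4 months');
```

Applying '-43 days' to 2019-10-28: counting 43 days back gives 2019-09-15.
Adding -4 months to 2019-09-15 gives 2019-05-15.

2019-05-15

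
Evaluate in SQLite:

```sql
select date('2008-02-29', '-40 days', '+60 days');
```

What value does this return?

Going back 29 days from 2008-02-29 reaches 2008-01-31 (last day of January, 31 days).
Going back 11 days within January lands on 2008-01-20.
Applying '+60 days' to 2008-01-20: counting 60 days forward gives 2008-03-20.

2008-03-20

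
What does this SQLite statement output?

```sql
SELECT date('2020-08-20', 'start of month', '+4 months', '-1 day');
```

`start of month` rewinds 2020-08-20 to 2020-08-01.
Adding +4 months to 2020-08-01 gives 2020-12-01.
Going back 1 day from 2020-12-01 reaches 2020-11-30 (last day of November, 30 days).

2020-11-30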